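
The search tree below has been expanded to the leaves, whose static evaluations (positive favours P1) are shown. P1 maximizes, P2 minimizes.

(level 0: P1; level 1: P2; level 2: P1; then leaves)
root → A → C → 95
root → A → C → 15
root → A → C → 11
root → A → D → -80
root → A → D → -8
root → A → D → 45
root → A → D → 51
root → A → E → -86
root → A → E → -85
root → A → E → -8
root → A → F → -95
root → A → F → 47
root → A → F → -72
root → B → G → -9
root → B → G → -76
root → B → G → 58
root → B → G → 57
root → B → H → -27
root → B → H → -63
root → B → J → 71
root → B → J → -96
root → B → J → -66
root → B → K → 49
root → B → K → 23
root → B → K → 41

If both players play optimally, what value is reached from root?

-8

C (P1): max(95, 15, 11) = 95
D (P1): max(-80, -8, 45, 51) = 51
E (P1): max(-86, -85, -8) = -8
F (P1): max(-95, 47, -72) = 47
A (P2): min(95, 51, -8, 47) = -8
G (P1): max(-9, -76, 58, 57) = 58
H (P1): max(-27, -63) = -27
J (P1): max(71, -96, -66) = 71
K (P1): max(49, 23, 41) = 49
B (P2): min(58, -27, 71, 49) = -27
root (P1): max(-8, -27) = -8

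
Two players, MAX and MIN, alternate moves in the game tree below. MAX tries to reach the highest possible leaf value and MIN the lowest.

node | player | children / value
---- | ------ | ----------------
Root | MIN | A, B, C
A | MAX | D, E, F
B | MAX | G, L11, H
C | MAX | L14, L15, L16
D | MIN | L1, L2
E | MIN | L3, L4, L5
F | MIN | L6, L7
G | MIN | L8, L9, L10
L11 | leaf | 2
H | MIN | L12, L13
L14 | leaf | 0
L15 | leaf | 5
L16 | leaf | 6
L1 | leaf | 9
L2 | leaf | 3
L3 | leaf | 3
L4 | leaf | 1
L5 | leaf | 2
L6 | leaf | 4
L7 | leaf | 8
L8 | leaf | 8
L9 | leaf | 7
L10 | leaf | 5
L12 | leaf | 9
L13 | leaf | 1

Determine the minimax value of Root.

D (MIN): min(9, 3) = 3
E (MIN): min(3, 1, 2) = 1
F (MIN): min(4, 8) = 4
A (MAX): max(3, 1, 4) = 4
G (MIN): min(8, 7, 5) = 5
H (MIN): min(9, 1) = 1
B (MAX): max(5, 2, 1) = 5
C (MAX): max(0, 5, 6) = 6
Root (MIN): min(4, 5, 6) = 4

4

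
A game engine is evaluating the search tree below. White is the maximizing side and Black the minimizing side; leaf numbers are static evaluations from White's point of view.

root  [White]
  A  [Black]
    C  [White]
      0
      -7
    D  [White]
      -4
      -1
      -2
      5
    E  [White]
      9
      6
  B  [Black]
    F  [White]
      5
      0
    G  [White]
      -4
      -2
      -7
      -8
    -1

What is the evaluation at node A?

0

C (White): max(0, -7) = 0
D (White): max(-4, -1, -2, 5) = 5
E (White): max(9, 6) = 9
A (Black): min(0, 5, 9) = 0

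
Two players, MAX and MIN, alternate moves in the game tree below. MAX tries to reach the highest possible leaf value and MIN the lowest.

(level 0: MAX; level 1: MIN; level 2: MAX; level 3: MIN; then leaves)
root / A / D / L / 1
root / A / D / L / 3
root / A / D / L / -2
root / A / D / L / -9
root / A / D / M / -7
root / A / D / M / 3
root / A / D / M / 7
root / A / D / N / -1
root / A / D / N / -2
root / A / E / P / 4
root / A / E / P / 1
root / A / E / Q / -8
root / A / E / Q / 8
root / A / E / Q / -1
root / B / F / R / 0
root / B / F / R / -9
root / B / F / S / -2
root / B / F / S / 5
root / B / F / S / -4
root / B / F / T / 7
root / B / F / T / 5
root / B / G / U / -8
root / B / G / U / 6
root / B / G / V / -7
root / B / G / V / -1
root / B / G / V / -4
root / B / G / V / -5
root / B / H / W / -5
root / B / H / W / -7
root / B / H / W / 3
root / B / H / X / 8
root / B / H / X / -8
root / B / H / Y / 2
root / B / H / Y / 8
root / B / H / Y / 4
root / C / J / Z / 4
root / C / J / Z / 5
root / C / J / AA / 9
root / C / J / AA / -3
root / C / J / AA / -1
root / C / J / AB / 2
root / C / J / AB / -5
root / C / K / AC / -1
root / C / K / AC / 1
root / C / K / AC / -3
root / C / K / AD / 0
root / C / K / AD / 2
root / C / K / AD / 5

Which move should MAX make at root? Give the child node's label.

L (MIN): min(1, 3, -2, -9) = -9
M (MIN): min(-7, 3, 7) = -7
N (MIN): min(-1, -2) = -2
D (MAX): max(-9, -7, -2) = -2
P (MIN): min(4, 1) = 1
Q (MIN): min(-8, 8, -1) = -8
E (MAX): max(1, -8) = 1
A (MIN): min(-2, 1) = -2
R (MIN): min(0, -9) = -9
S (MIN): min(-2, 5, -4) = -4
T (MIN): min(7, 5) = 5
F (MAX): max(-9, -4, 5) = 5
U (MIN): min(-8, 6) = -8
V (MIN): min(-7, -1, -4, -5) = -7
G (MAX): max(-8, -7) = -7
W (MIN): min(-5, -7, 3) = -7
X (MIN): min(8, -8) = -8
Y (MIN): min(2, 8, 4) = 2
H (MAX): max(-7, -8, 2) = 2
B (MIN): min(5, -7, 2) = -7
Z (MIN): min(4, 5) = 4
AA (MIN): min(9, -3, -1) = -3
AB (MIN): min(2, -5) = -5
J (MAX): max(4, -3, -5) = 4
AC (MIN): min(-1, 1, -3) = -3
AD (MIN): min(0, 2, 5) = 0
K (MAX): max(-3, 0) = 0
C (MIN): min(4, 0) = 0
root (MAX): max(-2, -7, 0) = 0
MAX at root wants the highest of {A=-2, B=-7, C=0}, so chooses C.

C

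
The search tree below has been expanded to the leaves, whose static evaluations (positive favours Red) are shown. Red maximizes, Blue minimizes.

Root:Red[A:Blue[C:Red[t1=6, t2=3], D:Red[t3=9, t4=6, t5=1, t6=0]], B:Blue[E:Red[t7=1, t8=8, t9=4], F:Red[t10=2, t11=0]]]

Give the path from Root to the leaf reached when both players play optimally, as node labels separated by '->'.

C (Red): max(6, 3) = 6
D (Red): max(9, 6, 1, 0) = 9
A (Blue): min(6, 9) = 6
E (Red): max(1, 8, 4) = 8
F (Red): max(2, 0) = 2
B (Blue): min(8, 2) = 2
Root (Red): max(6, 2) = 6
At Root, Red picks A (highest: 6).
At A, Blue picks C (lowest: 6).
At C, Red picks t1 (highest: 6).
Terminal value 6.

Root -> A -> C -> t1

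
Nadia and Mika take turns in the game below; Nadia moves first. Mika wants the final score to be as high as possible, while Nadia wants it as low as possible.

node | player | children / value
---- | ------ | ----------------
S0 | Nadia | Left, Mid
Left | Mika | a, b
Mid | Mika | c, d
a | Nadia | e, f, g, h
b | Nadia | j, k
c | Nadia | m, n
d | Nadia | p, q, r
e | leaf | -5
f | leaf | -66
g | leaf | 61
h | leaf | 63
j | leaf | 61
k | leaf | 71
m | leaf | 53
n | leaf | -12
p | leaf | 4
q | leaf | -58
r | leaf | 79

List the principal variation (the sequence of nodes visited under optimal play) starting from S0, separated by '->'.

S0 -> Mid -> c -> n

a (Nadia): min(-5, -66, 61, 63) = -66
b (Nadia): min(61, 71) = 61
Left (Mika): max(-66, 61) = 61
c (Nadia): min(53, -12) = -12
d (Nadia): min(4, -58, 79) = -58
Mid (Mika): max(-12, -58) = -12
S0 (Nadia): min(61, -12) = -12
At S0, Nadia picks Mid (lowest: -12).
At Mid, Mika picks c (highest: -12).
At c, Nadia picks n (lowest: -12).
Terminal value -12.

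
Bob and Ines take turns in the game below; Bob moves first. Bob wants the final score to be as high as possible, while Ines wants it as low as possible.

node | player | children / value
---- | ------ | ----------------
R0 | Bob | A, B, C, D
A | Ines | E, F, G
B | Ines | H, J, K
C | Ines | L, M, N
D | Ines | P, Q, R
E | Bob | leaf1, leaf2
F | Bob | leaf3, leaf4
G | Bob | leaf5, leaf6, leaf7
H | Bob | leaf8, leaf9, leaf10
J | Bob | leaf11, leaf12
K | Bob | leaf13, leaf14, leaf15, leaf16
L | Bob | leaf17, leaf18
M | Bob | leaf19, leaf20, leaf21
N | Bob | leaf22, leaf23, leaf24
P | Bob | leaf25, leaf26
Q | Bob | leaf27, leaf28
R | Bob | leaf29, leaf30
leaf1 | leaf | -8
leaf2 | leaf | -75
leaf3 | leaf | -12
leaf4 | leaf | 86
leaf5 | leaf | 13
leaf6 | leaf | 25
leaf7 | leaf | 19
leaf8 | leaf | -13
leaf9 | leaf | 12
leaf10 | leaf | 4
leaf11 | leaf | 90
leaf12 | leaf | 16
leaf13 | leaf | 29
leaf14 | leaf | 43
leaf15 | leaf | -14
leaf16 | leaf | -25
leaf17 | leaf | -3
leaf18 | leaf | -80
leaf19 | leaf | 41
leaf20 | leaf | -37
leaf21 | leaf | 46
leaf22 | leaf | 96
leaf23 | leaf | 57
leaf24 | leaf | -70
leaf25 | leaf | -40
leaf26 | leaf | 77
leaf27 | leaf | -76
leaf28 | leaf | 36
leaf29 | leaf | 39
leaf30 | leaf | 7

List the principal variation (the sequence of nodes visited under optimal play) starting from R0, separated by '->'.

R0 -> D -> Q -> leaf28

E (Bob): max(-8, -75) = -8
F (Bob): max(-12, 86) = 86
G (Bob): max(13, 25, 19) = 25
A (Ines): min(-8, 86, 25) = -8
H (Bob): max(-13, 12, 4) = 12
J (Bob): max(90, 16) = 90
K (Bob): max(29, 43, -14, -25) = 43
B (Ines): min(12, 90, 43) = 12
L (Bob): max(-3, -80) = -3
M (Bob): max(41, -37, 46) = 46
N (Bob): max(96, 57, -70) = 96
C (Ines): min(-3, 46, 96) = -3
P (Bob): max(-40, 77) = 77
Q (Bob): max(-76, 36) = 36
R (Bob): max(39, 7) = 39
D (Ines): min(77, 36, 39) = 36
R0 (Bob): max(-8, 12, -3, 36) = 36
At R0, Bob picks D (highest: 36).
At D, Ines picks Q (lowest: 36).
At Q, Bob picks leaf28 (highest: 36).
Terminal value 36.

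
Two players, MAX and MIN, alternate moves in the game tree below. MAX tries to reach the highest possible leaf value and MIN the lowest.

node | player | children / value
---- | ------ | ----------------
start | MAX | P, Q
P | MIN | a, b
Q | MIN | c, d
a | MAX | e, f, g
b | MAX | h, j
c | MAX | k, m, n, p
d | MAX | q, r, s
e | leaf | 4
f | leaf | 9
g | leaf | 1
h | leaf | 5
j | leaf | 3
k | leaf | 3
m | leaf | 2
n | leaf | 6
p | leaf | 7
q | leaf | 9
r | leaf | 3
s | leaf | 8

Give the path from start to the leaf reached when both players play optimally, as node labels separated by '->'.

a (MAX): max(4, 9, 1) = 9
b (MAX): max(5, 3) = 5
P (MIN): min(9, 5) = 5
c (MAX): max(3, 2, 6, 7) = 7
d (MAX): max(9, 3, 8) = 9
Q (MIN): min(7, 9) = 7
start (MAX): max(5, 7) = 7
At start, MAX picks Q (highest: 7).
At Q, MIN picks c (lowest: 7).
At c, MAX picks p (highest: 7).
Terminal value 7.

start -> Q -> c -> p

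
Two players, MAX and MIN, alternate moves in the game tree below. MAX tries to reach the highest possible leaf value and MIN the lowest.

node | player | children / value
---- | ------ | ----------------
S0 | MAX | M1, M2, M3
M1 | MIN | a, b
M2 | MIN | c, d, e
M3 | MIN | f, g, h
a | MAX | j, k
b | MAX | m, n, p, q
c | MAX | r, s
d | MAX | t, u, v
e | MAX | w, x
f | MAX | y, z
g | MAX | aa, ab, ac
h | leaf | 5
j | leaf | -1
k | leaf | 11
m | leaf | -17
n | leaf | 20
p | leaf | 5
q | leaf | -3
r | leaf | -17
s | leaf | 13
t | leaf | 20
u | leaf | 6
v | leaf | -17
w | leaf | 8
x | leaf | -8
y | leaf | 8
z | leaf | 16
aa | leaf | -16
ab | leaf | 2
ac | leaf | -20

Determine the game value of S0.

a (MAX): max(-1, 11) = 11
b (MAX): max(-17, 20, 5, -3) = 20
M1 (MIN): min(11, 20) = 11
c (MAX): max(-17, 13) = 13
d (MAX): max(20, 6, -17) = 20
e (MAX): max(8, -8) = 8
M2 (MIN): min(13, 20, 8) = 8
f (MAX): max(8, 16) = 16
g (MAX): max(-16, 2, -20) = 2
M3 (MIN): min(16, 2, 5) = 2
S0 (MAX): max(11, 8, 2) = 11

11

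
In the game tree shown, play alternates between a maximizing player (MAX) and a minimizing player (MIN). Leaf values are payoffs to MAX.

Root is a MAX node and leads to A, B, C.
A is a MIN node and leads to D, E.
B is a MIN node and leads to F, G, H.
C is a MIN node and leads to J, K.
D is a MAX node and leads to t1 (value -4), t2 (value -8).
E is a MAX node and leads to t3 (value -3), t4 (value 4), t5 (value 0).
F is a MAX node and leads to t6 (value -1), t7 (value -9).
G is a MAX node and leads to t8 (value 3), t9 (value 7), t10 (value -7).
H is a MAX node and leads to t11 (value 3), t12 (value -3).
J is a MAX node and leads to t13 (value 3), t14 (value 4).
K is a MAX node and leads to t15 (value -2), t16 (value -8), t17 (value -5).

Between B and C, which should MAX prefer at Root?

B

F (MAX): max(-1, -9) = -1
G (MAX): max(3, 7, -7) = 7
H (MAX): max(3, -3) = 3
B (MIN): min(-1, 7, 3) = -1
J (MAX): max(3, 4) = 4
K (MAX): max(-2, -8, -5) = -2
C (MIN): min(4, -2) = -2
MAX prefers the higher value; B=-1, C=-2. B is better since -1 > -2.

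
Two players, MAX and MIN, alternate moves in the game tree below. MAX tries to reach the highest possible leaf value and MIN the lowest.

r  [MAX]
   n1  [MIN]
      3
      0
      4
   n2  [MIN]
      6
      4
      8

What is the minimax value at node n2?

n2 (MIN): min(6, 4, 8) = 4

4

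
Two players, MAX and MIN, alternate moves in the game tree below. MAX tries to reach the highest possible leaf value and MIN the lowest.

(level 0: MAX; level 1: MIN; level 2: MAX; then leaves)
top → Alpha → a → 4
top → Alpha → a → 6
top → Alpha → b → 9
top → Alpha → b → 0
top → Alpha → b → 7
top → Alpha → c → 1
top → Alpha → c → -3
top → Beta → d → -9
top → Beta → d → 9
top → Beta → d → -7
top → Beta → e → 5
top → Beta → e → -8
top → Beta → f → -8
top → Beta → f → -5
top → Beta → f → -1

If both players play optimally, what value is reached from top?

1

a (MAX): max(4, 6) = 6
b (MAX): max(9, 0, 7) = 9
c (MAX): max(1, -3) = 1
Alpha (MIN): min(6, 9, 1) = 1
d (MAX): max(-9, 9, -7) = 9
e (MAX): max(5, -8) = 5
f (MAX): max(-8, -5, -1) = -1
Beta (MIN): min(9, 5, -1) = -1
top (MAX): max(1, -1) = 1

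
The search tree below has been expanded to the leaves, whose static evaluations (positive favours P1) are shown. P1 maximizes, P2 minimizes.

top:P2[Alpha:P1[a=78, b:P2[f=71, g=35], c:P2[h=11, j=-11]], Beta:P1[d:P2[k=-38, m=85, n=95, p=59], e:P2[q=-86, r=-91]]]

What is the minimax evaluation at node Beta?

d (P2): min(-38, 85, 95, 59) = -38
e (P2): min(-86, -91) = -91
Beta (P1): max(-38, -91) = -38

-38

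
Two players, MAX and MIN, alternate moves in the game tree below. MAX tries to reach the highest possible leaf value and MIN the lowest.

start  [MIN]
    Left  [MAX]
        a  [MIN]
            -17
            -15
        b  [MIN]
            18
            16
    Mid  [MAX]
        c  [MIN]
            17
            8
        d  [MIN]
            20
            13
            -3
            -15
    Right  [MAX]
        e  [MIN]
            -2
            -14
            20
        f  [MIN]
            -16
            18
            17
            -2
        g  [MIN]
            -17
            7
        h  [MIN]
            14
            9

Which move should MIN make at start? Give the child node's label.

Mid

a (MIN): min(-17, -15) = -17
b (MIN): min(18, 16) = 16
Left (MAX): max(-17, 16) = 16
c (MIN): min(17, 8) = 8
d (MIN): min(20, 13, -3, -15) = -15
Mid (MAX): max(8, -15) = 8
e (MIN): min(-2, -14, 20) = -14
f (MIN): min(-16, 18, 17, -2) = -16
g (MIN): min(-17, 7) = -17
h (MIN): min(14, 9) = 9
Right (MAX): max(-14, -16, -17, 9) = 9
start (MIN): min(16, 8, 9) = 8
MIN at start wants the lowest of {Left=16, Mid=8, Right=9}, so chooses Mid.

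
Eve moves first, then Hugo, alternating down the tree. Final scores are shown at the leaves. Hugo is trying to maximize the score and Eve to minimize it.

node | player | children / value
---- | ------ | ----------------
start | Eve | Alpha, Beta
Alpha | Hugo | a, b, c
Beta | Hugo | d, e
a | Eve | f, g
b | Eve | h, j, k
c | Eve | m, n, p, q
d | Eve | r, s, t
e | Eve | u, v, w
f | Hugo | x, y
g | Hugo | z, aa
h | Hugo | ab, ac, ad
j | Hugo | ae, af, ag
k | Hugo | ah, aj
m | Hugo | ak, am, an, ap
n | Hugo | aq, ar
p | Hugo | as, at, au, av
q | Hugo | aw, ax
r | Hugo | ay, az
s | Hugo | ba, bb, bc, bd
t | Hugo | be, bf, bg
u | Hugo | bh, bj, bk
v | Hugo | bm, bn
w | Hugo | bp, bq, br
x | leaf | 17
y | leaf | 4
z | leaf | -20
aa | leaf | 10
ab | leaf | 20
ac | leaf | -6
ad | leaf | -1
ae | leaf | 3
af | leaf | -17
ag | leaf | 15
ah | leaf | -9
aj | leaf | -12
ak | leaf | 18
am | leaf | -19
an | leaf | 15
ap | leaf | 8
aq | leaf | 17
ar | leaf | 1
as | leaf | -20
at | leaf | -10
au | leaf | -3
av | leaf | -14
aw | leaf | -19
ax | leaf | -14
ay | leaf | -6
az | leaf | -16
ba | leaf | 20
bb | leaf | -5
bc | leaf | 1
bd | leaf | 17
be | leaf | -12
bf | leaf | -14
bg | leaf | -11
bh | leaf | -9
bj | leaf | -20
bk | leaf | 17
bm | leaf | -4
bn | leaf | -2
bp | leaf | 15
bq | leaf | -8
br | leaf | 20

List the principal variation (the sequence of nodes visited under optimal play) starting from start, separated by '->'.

start -> Beta -> e -> v -> bn

f (Hugo): max(17, 4) = 17
g (Hugo): max(-20, 10) = 10
a (Eve): min(17, 10) = 10
h (Hugo): max(20, -6, -1) = 20
j (Hugo): max(3, -17, 15) = 15
k (Hugo): max(-9, -12) = -9
b (Eve): min(20, 15, -9) = -9
m (Hugo): max(18, -19, 15, 8) = 18
n (Hugo): max(17, 1) = 17
p (Hugo): max(-20, -10, -3, -14) = -3
q (Hugo): max(-19, -14) = -14
c (Eve): min(18, 17, -3, -14) = -14
Alpha (Hugo): max(10, -9, -14) = 10
r (Hugo): max(-6, -16) = -6
s (Hugo): max(20, -5, 1, 17) = 20
t (Hugo): max(-12, -14, -11) = -11
d (Eve): min(-6, 20, -11) = -11
u (Hugo): max(-9, -20, 17) = 17
v (Hugo): max(-4, -2) = -2
w (Hugo): max(15, -8, 20) = 20
e (Eve): min(17, -2, 20) = -2
Beta (Hugo): max(-11, -2) = -2
start (Eve): min(10, -2) = -2
At start, Eve picks Beta (lowest: -2).
At Beta, Hugo picks e (highest: -2).
At e, Eve picks v (lowest: -2).
At v, Hugo picks bn (highest: -2).
Terminal value -2.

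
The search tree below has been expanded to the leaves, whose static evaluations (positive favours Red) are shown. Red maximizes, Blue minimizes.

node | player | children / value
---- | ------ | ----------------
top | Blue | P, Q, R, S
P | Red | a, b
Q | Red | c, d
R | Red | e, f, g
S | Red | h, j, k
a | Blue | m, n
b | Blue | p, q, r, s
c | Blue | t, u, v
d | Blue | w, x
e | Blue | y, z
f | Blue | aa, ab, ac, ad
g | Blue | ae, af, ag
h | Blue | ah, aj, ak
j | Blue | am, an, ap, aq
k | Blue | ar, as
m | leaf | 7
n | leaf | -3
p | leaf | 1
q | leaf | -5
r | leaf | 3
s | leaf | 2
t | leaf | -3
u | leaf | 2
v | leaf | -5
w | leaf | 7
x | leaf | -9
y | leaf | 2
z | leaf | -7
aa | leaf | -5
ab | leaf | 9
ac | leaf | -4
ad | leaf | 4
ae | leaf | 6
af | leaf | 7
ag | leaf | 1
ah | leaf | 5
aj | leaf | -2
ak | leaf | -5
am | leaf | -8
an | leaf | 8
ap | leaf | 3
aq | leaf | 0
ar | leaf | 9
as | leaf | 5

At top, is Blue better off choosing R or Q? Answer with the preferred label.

Q

e (Blue): min(2, -7) = -7
f (Blue): min(-5, 9, -4, 4) = -5
g (Blue): min(6, 7, 1) = 1
R (Red): max(-7, -5, 1) = 1
c (Blue): min(-3, 2, -5) = -5
d (Blue): min(7, -9) = -9
Q (Red): max(-5, -9) = -5
Blue prefers the lower value; R=1, Q=-5. Q is better since -5 < 1.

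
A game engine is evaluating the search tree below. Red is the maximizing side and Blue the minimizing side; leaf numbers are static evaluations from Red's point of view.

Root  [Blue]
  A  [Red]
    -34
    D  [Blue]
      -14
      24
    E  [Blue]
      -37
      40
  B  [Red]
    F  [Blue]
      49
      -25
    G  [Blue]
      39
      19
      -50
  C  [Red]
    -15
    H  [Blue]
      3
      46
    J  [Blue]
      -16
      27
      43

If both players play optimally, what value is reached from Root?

D (Blue): min(-14, 24) = -14
E (Blue): min(-37, 40) = -37
A (Red): max(-34, -14, -37) = -14
F (Blue): min(49, -25) = -25
G (Blue): min(39, 19, -50) = -50
B (Red): max(-25, -50) = -25
H (Blue): min(3, 46) = 3
J (Blue): min(-16, 27, 43) = -16
C (Red): max(-15, 3, -16) = 3
Root (Blue): min(-14, -25, 3) = -25

-25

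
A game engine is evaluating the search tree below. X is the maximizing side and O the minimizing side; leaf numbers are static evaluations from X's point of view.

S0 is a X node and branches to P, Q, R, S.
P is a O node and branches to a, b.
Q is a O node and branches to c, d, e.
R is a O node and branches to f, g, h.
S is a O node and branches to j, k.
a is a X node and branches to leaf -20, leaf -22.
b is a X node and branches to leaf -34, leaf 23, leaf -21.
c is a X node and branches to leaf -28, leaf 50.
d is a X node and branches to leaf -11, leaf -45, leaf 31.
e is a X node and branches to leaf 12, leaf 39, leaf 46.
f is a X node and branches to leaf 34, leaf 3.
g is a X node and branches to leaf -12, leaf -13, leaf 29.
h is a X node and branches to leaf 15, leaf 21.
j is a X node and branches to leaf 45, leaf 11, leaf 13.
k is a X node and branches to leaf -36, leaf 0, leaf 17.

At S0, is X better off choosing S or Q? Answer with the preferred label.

j (X): max(45, 11, 13) = 45
k (X): max(-36, 0, 17) = 17
S (O): min(45, 17) = 17
c (X): max(-28, 50) = 50
d (X): max(-11, -45, 31) = 31
e (X): max(12, 39, 46) = 46
Q (O): min(50, 31, 46) = 31
X prefers the higher value; S=17, Q=31. Q is better since 31 > 17.

Q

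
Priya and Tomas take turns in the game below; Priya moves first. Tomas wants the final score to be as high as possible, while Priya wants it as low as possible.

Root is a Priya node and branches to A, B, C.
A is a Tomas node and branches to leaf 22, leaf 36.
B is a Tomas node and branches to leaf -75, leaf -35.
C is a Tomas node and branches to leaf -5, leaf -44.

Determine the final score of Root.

-35

A (Tomas): max(22, 36) = 36
B (Tomas): max(-75, -35) = -35
C (Tomas): max(-5, -44) = -5
Root (Priya): min(36, -35, -5) = -35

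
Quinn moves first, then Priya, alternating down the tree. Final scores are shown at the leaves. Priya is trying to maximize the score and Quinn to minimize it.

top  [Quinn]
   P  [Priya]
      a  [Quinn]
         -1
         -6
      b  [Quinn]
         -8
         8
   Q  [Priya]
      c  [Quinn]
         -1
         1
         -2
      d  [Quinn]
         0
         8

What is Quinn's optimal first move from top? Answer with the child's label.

P

a (Quinn): min(-1, -6) = -6
b (Quinn): min(-8, 8) = -8
P (Priya): max(-6, -8) = -6
c (Quinn): min(-1, 1, -2) = -2
d (Quinn): min(0, 8) = 0
Q (Priya): max(-2, 0) = 0
top (Quinn): min(-6, 0) = -6
Quinn at top wants the lowest of {P=-6, Q=0}, so chooses P.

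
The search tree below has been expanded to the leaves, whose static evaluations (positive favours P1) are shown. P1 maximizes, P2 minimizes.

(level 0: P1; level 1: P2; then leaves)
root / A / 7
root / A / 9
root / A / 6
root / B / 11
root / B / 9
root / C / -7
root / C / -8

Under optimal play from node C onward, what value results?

C (P2): min(-7, -8) = -8

-8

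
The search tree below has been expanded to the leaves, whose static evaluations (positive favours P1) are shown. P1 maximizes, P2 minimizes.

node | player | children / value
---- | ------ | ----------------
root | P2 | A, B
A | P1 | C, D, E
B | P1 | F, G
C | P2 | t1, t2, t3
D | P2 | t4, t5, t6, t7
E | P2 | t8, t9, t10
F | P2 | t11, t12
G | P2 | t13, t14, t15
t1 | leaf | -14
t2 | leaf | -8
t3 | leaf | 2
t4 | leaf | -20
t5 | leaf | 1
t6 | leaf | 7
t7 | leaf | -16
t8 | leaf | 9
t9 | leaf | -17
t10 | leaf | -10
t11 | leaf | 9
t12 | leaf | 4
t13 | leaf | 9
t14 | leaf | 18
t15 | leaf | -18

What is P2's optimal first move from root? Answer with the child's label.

A

C (P2): min(-14, -8, 2) = -14
D (P2): min(-20, 1, 7, -16) = -20
E (P2): min(9, -17, -10) = -17
A (P1): max(-14, -20, -17) = -14
F (P2): min(9, 4) = 4
G (P2): min(9, 18, -18) = -18
B (P1): max(4, -18) = 4
root (P2): min(-14, 4) = -14
P2 at root wants the lowest of {A=-14, B=4}, so chooses A.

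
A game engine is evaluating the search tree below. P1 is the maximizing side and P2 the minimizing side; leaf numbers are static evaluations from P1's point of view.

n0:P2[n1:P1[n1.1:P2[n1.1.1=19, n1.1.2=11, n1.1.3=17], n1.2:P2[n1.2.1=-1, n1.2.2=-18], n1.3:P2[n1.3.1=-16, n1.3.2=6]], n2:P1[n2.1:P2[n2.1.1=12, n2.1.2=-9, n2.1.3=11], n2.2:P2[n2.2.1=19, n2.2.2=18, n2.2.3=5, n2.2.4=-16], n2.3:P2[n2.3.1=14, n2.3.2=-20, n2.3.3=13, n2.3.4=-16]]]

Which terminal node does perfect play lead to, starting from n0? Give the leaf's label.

n1.1 (P2): min(19, 11, 17) = 11
n1.2 (P2): min(-1, -18) = -18
n1.3 (P2): min(-16, 6) = -16
n1 (P1): max(11, -18, -16) = 11
n2.1 (P2): min(12, -9, 11) = -9
n2.2 (P2): min(19, 18, 5, -16) = -16
n2.3 (P2): min(14, -20, 13, -16) = -20
n2 (P1): max(-9, -16, -20) = -9
n0 (P2): min(11, -9) = -9
At n0, P2 picks n2 (lowest: -9).
At n2, P1 picks n2.1 (highest: -9).
At n2.1, P2 picks n2.1.2 (lowest: -9).
Terminal value -9.

n2.1.2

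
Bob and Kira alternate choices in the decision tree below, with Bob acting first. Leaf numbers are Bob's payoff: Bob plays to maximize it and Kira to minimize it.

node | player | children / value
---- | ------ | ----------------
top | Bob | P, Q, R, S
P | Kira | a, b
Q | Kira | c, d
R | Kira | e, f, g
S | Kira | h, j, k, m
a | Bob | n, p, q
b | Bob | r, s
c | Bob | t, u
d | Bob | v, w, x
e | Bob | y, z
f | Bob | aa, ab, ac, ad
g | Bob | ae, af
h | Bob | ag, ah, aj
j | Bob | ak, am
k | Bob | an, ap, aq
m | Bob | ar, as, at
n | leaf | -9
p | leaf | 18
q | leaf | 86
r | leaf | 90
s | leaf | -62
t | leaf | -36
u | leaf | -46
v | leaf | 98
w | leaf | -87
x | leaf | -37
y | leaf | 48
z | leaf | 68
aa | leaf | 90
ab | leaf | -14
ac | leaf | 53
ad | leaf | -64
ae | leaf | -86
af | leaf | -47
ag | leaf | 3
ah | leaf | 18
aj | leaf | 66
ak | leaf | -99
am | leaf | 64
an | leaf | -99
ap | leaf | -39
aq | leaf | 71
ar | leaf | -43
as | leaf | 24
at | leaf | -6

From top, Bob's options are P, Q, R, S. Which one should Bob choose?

a (Bob): max(-9, 18, 86) = 86
b (Bob): max(90, -62) = 90
P (Kira): min(86, 90) = 86
c (Bob): max(-36, -46) = -36
d (Bob): max(98, -87, -37) = 98
Q (Kira): min(-36, 98) = -36
e (Bob): max(48, 68) = 68
f (Bob): max(90, -14, 53, -64) = 90
g (Bob): max(-86, -47) = -47
R (Kira): min(68, 90, -47) = -47
h (Bob): max(3, 18, 66) = 66
j (Bob): max(-99, 64) = 64
k (Bob): max(-99, -39, 71) = 71
m (Bob): max(-43, 24, -6) = 24
S (Kira): min(66, 64, 71, 24) = 24
top (Bob): max(86, -36, -47, 24) = 86
Bob at top wants the highest of {P=86, Q=-36, R=-47, S=24}, so chooses P.

P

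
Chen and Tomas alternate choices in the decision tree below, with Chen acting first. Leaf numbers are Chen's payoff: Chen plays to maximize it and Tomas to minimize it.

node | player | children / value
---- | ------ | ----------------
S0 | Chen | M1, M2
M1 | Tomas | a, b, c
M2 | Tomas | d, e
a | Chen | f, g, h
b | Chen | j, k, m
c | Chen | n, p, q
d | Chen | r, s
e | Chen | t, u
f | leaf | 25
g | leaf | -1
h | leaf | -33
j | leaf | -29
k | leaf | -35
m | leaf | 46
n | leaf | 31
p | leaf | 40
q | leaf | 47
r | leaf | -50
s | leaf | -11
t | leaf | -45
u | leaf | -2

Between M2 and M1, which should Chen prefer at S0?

M1

d (Chen): max(-50, -11) = -11
e (Chen): max(-45, -2) = -2
M2 (Tomas): min(-11, -2) = -11
a (Chen): max(25, -1, -33) = 25
b (Chen): max(-29, -35, 46) = 46
c (Chen): max(31, 40, 47) = 47
M1 (Tomas): min(25, 46, 47) = 25
Chen prefers the higher value; M2=-11, M1=25. M1 is better since 25 > -11.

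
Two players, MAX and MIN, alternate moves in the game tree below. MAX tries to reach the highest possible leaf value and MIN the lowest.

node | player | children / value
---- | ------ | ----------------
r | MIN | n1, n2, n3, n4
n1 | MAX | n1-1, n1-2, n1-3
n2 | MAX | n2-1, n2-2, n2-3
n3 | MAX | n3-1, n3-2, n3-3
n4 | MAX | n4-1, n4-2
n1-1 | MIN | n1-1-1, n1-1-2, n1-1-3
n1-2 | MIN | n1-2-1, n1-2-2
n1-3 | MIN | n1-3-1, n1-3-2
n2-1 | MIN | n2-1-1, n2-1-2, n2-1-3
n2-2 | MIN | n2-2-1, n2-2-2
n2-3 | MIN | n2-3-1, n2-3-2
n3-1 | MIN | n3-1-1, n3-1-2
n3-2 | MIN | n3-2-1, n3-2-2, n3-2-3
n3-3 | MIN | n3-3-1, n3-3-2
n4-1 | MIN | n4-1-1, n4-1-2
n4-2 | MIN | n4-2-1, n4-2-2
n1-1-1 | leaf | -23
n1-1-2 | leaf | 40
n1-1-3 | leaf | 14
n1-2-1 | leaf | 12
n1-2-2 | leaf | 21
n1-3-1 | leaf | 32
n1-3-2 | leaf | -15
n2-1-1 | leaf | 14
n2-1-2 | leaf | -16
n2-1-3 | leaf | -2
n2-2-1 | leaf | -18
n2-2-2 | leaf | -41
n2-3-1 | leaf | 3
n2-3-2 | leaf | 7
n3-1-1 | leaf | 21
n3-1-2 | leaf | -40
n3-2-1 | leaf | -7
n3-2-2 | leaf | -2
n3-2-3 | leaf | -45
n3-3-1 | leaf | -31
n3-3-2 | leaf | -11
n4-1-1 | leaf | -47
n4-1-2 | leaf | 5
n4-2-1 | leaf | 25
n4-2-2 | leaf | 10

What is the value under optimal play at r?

n1-1 (MIN): min(-23, 40, 14) = -23
n1-2 (MIN): min(12, 21) = 12
n1-3 (MIN): min(32, -15) = -15
n1 (MAX): max(-23, 12, -15) = 12
n2-1 (MIN): min(14, -16, -2) = -16
n2-2 (MIN): min(-18, -41) = -41
n2-3 (MIN): min(3, 7) = 3
n2 (MAX): max(-16, -41, 3) = 3
n3-1 (MIN): min(21, -40) = -40
n3-2 (MIN): min(-7, -2, -45) = -45
n3-3 (MIN): min(-31, -11) = -31
n3 (MAX): max(-40, -45, -31) = -31
n4-1 (MIN): min(-47, 5) = -47
n4-2 (MIN): min(25, 10) = 10
n4 (MAX): max(-47, 10) = 10
r (MIN): min(12, 3, -31, 10) = -31

-31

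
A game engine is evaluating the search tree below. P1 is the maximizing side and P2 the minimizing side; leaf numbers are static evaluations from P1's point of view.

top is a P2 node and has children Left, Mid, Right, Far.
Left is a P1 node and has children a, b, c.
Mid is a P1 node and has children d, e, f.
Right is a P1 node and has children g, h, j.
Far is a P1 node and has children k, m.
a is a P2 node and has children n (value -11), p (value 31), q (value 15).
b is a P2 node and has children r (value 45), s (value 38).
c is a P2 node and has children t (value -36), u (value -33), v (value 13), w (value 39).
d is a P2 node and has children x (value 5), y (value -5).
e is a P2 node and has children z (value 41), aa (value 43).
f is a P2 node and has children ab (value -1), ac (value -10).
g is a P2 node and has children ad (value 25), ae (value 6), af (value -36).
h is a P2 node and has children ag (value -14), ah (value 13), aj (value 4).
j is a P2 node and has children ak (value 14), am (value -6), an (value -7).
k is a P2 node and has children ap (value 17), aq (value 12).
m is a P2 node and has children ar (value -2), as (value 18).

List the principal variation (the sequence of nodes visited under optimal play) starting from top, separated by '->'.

top -> Right -> j -> an

a (P2): min(-11, 31, 15) = -11
b (P2): min(45, 38) = 38
c (P2): min(-36, -33, 13, 39) = -36
Left (P1): max(-11, 38, -36) = 38
d (P2): min(5, -5) = -5
e (P2): min(41, 43) = 41
f (P2): min(-1, -10) = -10
Mid (P1): max(-5, 41, -10) = 41
g (P2): min(25, 6, -36) = -36
h (P2): min(-14, 13, 4) = -14
j (P2): min(14, -6, -7) = -7
Right (P1): max(-36, -14, -7) = -7
k (P2): min(17, 12) = 12
m (P2): min(-2, 18) = -2
Far (P1): max(12, -2) = 12
top (P2): min(38, 41, -7, 12) = -7
At top, P2 picks Right (lowest: -7).
At Right, P1 picks j (highest: -7).
At j, P2 picks an (lowest: -7).
Terminal value -7.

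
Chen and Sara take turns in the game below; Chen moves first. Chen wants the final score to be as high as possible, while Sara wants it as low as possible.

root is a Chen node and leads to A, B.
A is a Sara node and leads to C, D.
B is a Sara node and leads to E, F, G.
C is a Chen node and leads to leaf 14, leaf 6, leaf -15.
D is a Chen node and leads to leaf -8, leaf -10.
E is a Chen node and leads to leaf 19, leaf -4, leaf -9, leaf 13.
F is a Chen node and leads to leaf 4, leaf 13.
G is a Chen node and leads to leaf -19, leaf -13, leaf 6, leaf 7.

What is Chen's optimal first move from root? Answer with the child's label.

B

C (Chen): max(14, 6, -15) = 14
D (Chen): max(-8, -10) = -8
A (Sara): min(14, -8) = -8
E (Chen): max(19, -4, -9, 13) = 19
F (Chen): max(4, 13) = 13
G (Chen): max(-19, -13, 6, 7) = 7
B (Sara): min(19, 13, 7) = 7
root (Chen): max(-8, 7) = 7
Chen at root wants the highest of {A=-8, B=7}, so chooses B.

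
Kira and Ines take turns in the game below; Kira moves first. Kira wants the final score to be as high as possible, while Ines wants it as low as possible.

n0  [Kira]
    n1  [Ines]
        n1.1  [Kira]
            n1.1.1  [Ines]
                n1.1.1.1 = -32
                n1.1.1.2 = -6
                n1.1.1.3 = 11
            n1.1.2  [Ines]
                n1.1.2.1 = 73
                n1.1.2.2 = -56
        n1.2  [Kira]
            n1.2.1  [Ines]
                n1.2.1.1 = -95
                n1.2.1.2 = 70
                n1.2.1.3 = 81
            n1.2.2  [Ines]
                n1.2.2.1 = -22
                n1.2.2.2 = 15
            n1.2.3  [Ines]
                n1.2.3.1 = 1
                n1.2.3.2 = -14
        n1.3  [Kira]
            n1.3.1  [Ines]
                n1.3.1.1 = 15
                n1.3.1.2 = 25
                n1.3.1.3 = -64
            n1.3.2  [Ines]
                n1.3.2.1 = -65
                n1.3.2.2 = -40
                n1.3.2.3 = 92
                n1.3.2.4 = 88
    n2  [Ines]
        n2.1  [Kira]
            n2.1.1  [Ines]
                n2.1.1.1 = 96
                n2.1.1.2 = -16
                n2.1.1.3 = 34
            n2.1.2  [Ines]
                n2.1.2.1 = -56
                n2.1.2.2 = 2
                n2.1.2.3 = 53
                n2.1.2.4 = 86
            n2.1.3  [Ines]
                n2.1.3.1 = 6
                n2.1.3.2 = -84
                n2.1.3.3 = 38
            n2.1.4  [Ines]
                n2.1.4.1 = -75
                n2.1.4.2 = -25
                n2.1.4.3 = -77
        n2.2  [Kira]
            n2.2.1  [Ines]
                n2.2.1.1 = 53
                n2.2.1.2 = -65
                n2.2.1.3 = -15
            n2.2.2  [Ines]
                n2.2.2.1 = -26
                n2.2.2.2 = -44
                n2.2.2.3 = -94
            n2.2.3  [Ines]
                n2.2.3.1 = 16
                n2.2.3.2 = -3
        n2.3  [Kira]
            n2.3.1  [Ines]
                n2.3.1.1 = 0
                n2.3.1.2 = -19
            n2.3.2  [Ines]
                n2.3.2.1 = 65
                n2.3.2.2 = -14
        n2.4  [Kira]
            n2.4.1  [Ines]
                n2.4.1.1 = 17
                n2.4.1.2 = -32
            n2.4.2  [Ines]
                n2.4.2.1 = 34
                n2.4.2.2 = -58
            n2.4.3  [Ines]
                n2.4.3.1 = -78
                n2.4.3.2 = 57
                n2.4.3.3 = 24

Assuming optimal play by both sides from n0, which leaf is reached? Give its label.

n2.4.1.2

n1.1.1 (Ines): min(-32, -6, 11) = -32
n1.1.2 (Ines): min(73, -56) = -56
n1.1 (Kira): max(-32, -56) = -32
n1.2.1 (Ines): min(-95, 70, 81) = -95
n1.2.2 (Ines): min(-22, 15) = -22
n1.2.3 (Ines): min(1, -14) = -14
n1.2 (Kira): max(-95, -22, -14) = -14
n1.3.1 (Ines): min(15, 25, -64) = -64
n1.3.2 (Ines): min(-65, -40, 92, 88) = -65
n1.3 (Kira): max(-64, -65) = -64
n1 (Ines): min(-32, -14, -64) = -64
n2.1.1 (Ines): min(96, -16, 34) = -16
n2.1.2 (Ines): min(-56, 2, 53, 86) = -56
n2.1.3 (Ines): min(6, -84, 38) = -84
n2.1.4 (Ines): min(-75, -25, -77) = -77
n2.1 (Kira): max(-16, -56, -84, -77) = -16
n2.2.1 (Ines): min(53, -65, -15) = -65
n2.2.2 (Ines): min(-26, -44, -94) = -94
n2.2.3 (Ines): min(16, -3) = -3
n2.2 (Kira): max(-65, -94, -3) = -3
n2.3.1 (Ines): min(0, -19) = -19
n2.3.2 (Ines): min(65, -14) = -14
n2.3 (Kira): max(-19, -14) = -14
n2.4.1 (Ines): min(17, -32) = -32
n2.4.2 (Ines): min(34, -58) = -58
n2.4.3 (Ines): min(-78, 57, 24) = -78
n2.4 (Kira): max(-32, -58, -78) = -32
n2 (Ines): min(-16, -3, -14, -32) = -32
n0 (Kira): max(-64, -32) = -32
At n0, Kira picks n2 (highest: -32).
At n2, Ines picks n2.4 (lowest: -32).
At n2.4, Kira picks n2.4.1 (highest: -32).
At n2.4.1, Ines picks n2.4.1.2 (lowest: -32).
Terminal value -32.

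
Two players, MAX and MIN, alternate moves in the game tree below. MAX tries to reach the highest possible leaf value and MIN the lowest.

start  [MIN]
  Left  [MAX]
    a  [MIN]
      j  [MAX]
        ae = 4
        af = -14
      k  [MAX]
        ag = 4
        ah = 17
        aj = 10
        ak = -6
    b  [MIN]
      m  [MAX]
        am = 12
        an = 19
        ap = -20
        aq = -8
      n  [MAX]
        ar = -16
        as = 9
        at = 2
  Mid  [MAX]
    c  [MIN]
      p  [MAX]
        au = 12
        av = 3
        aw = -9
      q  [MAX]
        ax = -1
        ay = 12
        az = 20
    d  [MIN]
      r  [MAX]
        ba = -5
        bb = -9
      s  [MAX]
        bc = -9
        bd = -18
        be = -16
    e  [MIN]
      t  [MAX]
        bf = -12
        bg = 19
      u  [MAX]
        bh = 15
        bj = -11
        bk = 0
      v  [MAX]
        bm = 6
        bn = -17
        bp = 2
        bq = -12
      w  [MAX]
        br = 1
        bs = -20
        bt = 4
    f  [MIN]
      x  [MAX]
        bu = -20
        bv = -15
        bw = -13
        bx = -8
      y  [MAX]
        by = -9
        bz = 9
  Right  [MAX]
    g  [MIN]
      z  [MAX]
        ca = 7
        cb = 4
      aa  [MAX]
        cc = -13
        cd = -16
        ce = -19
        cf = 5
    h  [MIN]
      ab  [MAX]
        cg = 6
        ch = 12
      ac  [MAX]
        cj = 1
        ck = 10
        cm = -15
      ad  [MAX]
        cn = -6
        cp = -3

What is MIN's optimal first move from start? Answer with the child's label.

j (MAX): max(4, -14) = 4
k (MAX): max(4, 17, 10, -6) = 17
a (MIN): min(4, 17) = 4
m (MAX): max(12, 19, -20, -8) = 19
n (MAX): max(-16, 9, 2) = 9
b (MIN): min(19, 9) = 9
Left (MAX): max(4, 9) = 9
p (MAX): max(12, 3, -9) = 12
q (MAX): max(-1, 12, 20) = 20
c (MIN): min(12, 20) = 12
r (MAX): max(-5, -9) = -5
s (MAX): max(-9, -18, -16) = -9
d (MIN): min(-5, -9) = -9
t (MAX): max(-12, 19) = 19
u (MAX): max(15, -11, 0) = 15
v (MAX): max(6, -17, 2, -12) = 6
w (MAX): max(1, -20, 4) = 4
e (MIN): min(19, 15, 6, 4) = 4
x (MAX): max(-20, -15, -13, -8) = -8
y (MAX): max(-9, 9) = 9
f (MIN): min(-8, 9) = -8
Mid (MAX): max(12, -9, 4, -8) = 12
z (MAX): max(7, 4) = 7
aa (MAX): max(-13, -16, -19, 5) = 5
g (MIN): min(7, 5) = 5
ab (MAX): max(6, 12) = 12
ac (MAX): max(1, 10, -15) = 10
ad (MAX): max(-6, -3) = -3
h (MIN): min(12, 10, -3) = -3
Right (MAX): max(5, -3) = 5
start (MIN): min(9, 12, 5) = 5
MIN at start wants the lowest of {Left=9, Mid=12, Right=5}, so chooses Right.

Right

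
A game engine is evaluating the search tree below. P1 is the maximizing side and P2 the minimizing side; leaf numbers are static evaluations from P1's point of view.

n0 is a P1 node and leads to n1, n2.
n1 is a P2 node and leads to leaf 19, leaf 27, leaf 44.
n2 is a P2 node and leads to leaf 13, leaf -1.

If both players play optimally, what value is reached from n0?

n1 (P2): min(19, 27, 44) = 19
n2 (P2): min(13, -1) = -1
n0 (P1): max(19, -1) = 19

19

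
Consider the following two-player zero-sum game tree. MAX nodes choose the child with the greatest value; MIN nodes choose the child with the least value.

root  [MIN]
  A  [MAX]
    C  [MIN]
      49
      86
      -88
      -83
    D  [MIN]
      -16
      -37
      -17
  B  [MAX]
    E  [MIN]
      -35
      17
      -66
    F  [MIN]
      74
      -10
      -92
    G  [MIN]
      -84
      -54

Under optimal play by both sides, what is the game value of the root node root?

C (MIN): min(49, 86, -88, -83) = -88
D (MIN): min(-16, -37, -17) = -37
A (MAX): max(-88, -37) = -37
E (MIN): min(-35, 17, -66) = -66
F (MIN): min(74, -10, -92) = -92
G (MIN): min(-84, -54) = -84
B (MAX): max(-66, -92, -84) = -66
root (MIN): min(-37, -66) = -66

-66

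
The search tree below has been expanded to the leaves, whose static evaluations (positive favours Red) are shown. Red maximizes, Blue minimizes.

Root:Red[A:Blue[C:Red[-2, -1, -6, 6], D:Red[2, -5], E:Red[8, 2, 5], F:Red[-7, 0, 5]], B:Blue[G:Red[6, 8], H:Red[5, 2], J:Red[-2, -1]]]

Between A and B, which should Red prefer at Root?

C (Red): max(-2, -1, -6, 6) = 6
D (Red): max(2, -5) = 2
E (Red): max(8, 2, 5) = 8
F (Red): max(-7, 0, 5) = 5
A (Blue): min(6, 2, 8, 5) = 2
G (Red): max(6, 8) = 8
H (Red): max(5, 2) = 5
J (Red): max(-2, -1) = -1
B (Blue): min(8, 5, -1) = -1
Red prefers the higher value; A=2, B=-1. A is better since 2 > -1.

A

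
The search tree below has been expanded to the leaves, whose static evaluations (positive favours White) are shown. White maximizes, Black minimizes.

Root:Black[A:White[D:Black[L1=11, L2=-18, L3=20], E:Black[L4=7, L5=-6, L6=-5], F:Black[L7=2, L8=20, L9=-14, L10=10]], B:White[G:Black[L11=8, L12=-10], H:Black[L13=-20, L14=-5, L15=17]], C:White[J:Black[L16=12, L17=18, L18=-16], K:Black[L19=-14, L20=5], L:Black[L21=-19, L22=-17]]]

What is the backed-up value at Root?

D (Black): min(11, -18, 20) = -18
E (Black): min(7, -6, -5) = -6
F (Black): min(2, 20, -14, 10) = -14
A (White): max(-18, -6, -14) = -6
G (Black): min(8, -10) = -10
H (Black): min(-20, -5, 17) = -20
B (White): max(-10, -20) = -10
J (Black): min(12, 18, -16) = -16
K (Black): min(-14, 5) = -14
L (Black): min(-19, -17) = -19
C (White): max(-16, -14, -19) = -14
Root (Black): min(-6, -10, -14) = -14

-14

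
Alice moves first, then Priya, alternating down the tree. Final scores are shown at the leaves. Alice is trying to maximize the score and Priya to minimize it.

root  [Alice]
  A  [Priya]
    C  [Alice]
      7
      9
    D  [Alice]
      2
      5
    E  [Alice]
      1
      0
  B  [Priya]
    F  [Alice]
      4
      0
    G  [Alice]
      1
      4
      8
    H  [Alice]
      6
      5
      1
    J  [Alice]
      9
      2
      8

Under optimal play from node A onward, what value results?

1

C (Alice): max(7, 9) = 9
D (Alice): max(2, 5) = 5
E (Alice): max(1, 0) = 1
A (Priya): min(9, 5, 1) = 1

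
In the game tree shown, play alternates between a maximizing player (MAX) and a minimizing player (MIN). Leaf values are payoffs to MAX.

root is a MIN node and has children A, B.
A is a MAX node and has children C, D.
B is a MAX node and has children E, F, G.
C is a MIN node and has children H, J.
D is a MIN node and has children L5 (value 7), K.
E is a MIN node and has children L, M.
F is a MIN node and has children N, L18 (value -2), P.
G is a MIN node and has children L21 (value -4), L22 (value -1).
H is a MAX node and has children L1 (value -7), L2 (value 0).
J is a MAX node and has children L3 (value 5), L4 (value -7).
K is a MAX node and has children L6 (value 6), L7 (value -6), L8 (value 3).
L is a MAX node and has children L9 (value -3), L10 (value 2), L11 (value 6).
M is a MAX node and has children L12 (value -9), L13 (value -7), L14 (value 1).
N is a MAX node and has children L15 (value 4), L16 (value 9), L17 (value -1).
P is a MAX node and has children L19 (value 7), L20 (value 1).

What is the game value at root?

1

H (MAX): max(-7, 0) = 0
J (MAX): max(5, -7) = 5
C (MIN): min(0, 5) = 0
K (MAX): max(6, -6, 3) = 6
D (MIN): min(7, 6) = 6
A (MAX): max(0, 6) = 6
L (MAX): max(-3, 2, 6) = 6
M (MAX): max(-9, -7, 1) = 1
E (MIN): min(6, 1) = 1
N (MAX): max(4, 9, -1) = 9
P (MAX): max(7, 1) = 7
F (MIN): min(9, -2, 7) = -2
G (MIN): min(-4, -1) = -4
B (MAX): max(1, -2, -4) = 1
root (MIN): min(6, 1) = 1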